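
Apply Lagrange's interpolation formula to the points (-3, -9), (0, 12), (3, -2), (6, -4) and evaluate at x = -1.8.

Lagrange interpolation formula:
P(x) = Σ yᵢ × Lᵢ(x)
where Lᵢ(x) = Π_{j≠i} (x - xⱼ)/(xᵢ - xⱼ)

L_0(-1.8) = (-1.8 - 0)/(-3 - 0) × (-1.8 - 3)/(-3 - 3) × (-1.8 - 6)/(-3 - 6) = 0.416000
L_1(-1.8) = (-1.8 - (-3))/(0 - (-3)) × (-1.8 - 3)/(0 - 3) × (-1.8 - 6)/(0 - 6) = 0.832000
L_2(-1.8) = (-1.8 - (-3))/(3 - (-3)) × (-1.8 - 0)/(3 - 0) × (-1.8 - 6)/(3 - 6) = -0.312000
L_3(-1.8) = (-1.8 - (-3))/(6 - (-3)) × (-1.8 - 0)/(6 - 0) × (-1.8 - 3)/(6 - 3) = 0.064000

P(-1.8) = (-9)×L_0(-1.8) + 12×L_1(-1.8) + (-2)×L_2(-1.8) + (-4)×L_3(-1.8)
P(-1.8) = 6.608000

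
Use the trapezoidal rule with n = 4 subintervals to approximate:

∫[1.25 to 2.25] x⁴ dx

f(x) = x⁴
a = 1.25, b = 2.25, n = 4
h = (b - a)/n = 0.250000

Trapezoidal rule: (h/2)[f(x₀) + 2f(x₁) + 2f(x₂) + ... + f(xₙ)]

x_0 = 1.2500, f(x_0) = 2.441406, coefficient = 1
x_1 = 1.5000, f(x_1) = 5.062500, coefficient = 2
x_2 = 1.7500, f(x_2) = 9.378906, coefficient = 2
x_3 = 2.0000, f(x_3) = 16.000000, coefficient = 2
x_4 = 2.2500, f(x_4) = 25.628906, coefficient = 1

I ≈ (0.250000/2) × 88.953125 = 11.119141
Exact value: 10.922656
Error: 0.196484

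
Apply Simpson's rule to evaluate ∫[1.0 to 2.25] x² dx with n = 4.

f(x) = x²
a = 1.0, b = 2.25, n = 4
h = (b - a)/n = 0.312500

Simpson's rule: (h/3)[f(x₀) + 4f(x₁) + 2f(x₂) + ... + f(xₙ)]

x_0 = 1.0000, f(x_0) = 1.000000, coefficient = 1
x_1 = 1.3125, f(x_1) = 1.722656, coefficient = 4
x_2 = 1.6250, f(x_2) = 2.640625, coefficient = 2
x_3 = 1.9375, f(x_3) = 3.753906, coefficient = 4
x_4 = 2.2500, f(x_4) = 5.062500, coefficient = 1

I ≈ (0.312500/3) × 33.250000 = 3.463542
Exact value: 3.463542
Error: 0.000000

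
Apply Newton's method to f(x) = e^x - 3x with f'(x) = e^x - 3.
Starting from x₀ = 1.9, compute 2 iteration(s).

f(x) = e^x - 3x
f'(x) = e^x - 3
x₀ = 1.9

Newton-Raphson formula: x_{n+1} = x_n - f(x_n)/f'(x_n)

Iteration 1:
  f(1.900000) = 0.985894
  f'(1.900000) = 3.685894
  x_1 = 1.900000 - 0.985894/3.685894 = 1.632522
Iteration 2:
  f(1.632522) = 0.219198
  f'(1.632522) = 2.116765
  x_2 = 1.632522 - 0.219198/2.116765 = 1.528969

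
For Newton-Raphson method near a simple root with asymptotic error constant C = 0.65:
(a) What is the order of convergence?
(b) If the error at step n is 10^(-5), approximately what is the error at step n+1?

(a) Newton-Raphson has quadratic (order 2) convergence near simple roots.
    This means |e_{n+1}| ≈ C|e_n|².

(b) With |e_n| = 10^(-5) and C = 0.65:
    |e_{n+1}| ≈ 0.65 × (10^(-5))² = 0.65 × 10^(-10)

(a) 2 (quadratic); (b) |e_{n+1}| ≈ 6.500e-11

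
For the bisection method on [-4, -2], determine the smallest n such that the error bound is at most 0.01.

We need (b-a)/2^n ≤ 0.01
(-2 - (-4))/2^n ≤ 0.01
2/2^n ≤ 0.01
2^n ≥ 200
n ≥ log₂(200) = 7.64
n ≥ 8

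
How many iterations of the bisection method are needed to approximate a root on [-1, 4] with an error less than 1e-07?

We need (b-a)/2^n ≤ 1e-07
(4 - (-1))/2^n ≤ 1e-07
5/2^n ≤ 1e-07
2^n ≥ 50000000
n ≥ log₂(50000000) = 25.58
n ≥ 26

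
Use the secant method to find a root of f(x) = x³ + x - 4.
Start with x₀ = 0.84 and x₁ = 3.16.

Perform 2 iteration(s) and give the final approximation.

f(x) = x³ + x - 4
x₀ = 0.84, x₁ = 3.16

Secant formula: x_{n+1} = x_n - f(x_n)(x_n - x_{n-1})/(f(x_n) - f(x_{n-1}))

Iteration 1:
  f(0.840000) = -2.567296
  f(3.160000) = 30.714496
  x_2 = 3.160000 - 30.714496×(3.160000 - 0.840000)/(30.714496 - (-2.567296))
       = 1.018961
Iteration 2:
  f(3.160000) = 30.714496
  f(1.018961) = -1.923073
  x_3 = 1.018961 - (-1.923073)×(1.018961 - 3.160000)/(-1.923073 - 30.714496)
       = 1.145115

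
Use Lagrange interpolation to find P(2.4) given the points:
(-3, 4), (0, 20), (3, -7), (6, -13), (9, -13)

Lagrange interpolation formula:
P(x) = Σ yᵢ × Lᵢ(x)
where Lᵢ(x) = Π_{j≠i} (x - xⱼ)/(xᵢ - xⱼ)

L_0(2.4) = (2.4 - 0)/(-3 - 0) × (2.4 - 3)/(-3 - 3) × (2.4 - 6)/(-3 - 6) × (2.4 - 9)/(-3 - 9) = -0.017600
L_1(2.4) = (2.4 - (-3))/(0 - (-3)) × (2.4 - 3)/(0 - 3) × (2.4 - 6)/(0 - 6) × (2.4 - 9)/(0 - 9) = 0.158400
L_2(2.4) = (2.4 - (-3))/(3 - (-3)) × (2.4 - 0)/(3 - 0) × (2.4 - 6)/(3 - 6) × (2.4 - 9)/(3 - 9) = 0.950400
L_3(2.4) = (2.4 - (-3))/(6 - (-3)) × (2.4 - 0)/(6 - 0) × (2.4 - 3)/(6 - 3) × (2.4 - 9)/(6 - 9) = -0.105600
L_4(2.4) = (2.4 - (-3))/(9 - (-3)) × (2.4 - 0)/(9 - 0) × (2.4 - 3)/(9 - 3) × (2.4 - 6)/(9 - 6) = 0.014400

P(2.4) = 4×L_0(2.4) + 20×L_1(2.4) + (-7)×L_2(2.4) + (-13)×L_3(2.4) + (-13)×L_4(2.4)
P(2.4) = -2.369600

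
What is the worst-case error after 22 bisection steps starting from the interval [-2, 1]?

Bisection error bound: |error| ≤ (b-a)/2^n
|error| ≤ (1 - (-2))/2^22 = 3/2^22
|error| ≤ 0.0000007153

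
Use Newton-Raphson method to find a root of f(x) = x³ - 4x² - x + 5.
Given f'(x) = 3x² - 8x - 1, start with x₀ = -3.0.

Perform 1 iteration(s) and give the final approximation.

f(x) = x³ - 4x² - x + 5
f'(x) = 3x² - 8x - 1
x₀ = -3.0

Newton-Raphson formula: x_{n+1} = x_n - f(x_n)/f'(x_n)

Iteration 1:
  f(-3.000000) = -55.000000
  f'(-3.000000) = 50.000000
  x_1 = -3.000000 - (-55.000000)/50.000000 = -1.900000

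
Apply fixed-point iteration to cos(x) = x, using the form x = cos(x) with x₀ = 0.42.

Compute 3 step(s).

Equation: cos(x) = x
Fixed-point form: x = cos(x)
x₀ = 0.42

x_1 = g(0.420000) = 0.913089
x_2 = g(0.913089) = 0.611304
x_3 = g(0.611304) = 0.818900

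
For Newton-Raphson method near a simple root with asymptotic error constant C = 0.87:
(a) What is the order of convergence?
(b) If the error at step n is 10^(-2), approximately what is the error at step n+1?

(a) Newton-Raphson has quadratic (order 2) convergence near simple roots.
    This means |e_{n+1}| ≈ C|e_n|².

(b) With |e_n| = 10^(-2) and C = 0.87:
    |e_{n+1}| ≈ 0.87 × (10^(-2))² = 0.87 × 10^(-4)

(a) 2 (quadratic); (b) |e_{n+1}| ≈ 8.700e-05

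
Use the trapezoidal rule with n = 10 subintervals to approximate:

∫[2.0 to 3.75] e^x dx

f(x) = e^x
a = 2.0, b = 3.75, n = 10
h = (b - a)/n = 0.175000

Trapezoidal rule: (h/2)[f(x₀) + 2f(x₁) + 2f(x₂) + ... + f(xₙ)]

x_0 = 2.0000, f(x_0) = 7.389056, coefficient = 1
x_1 = 2.1750, f(x_1) = 8.802185, coefficient = 2
x_2 = 2.3500, f(x_2) = 10.485570, coefficient = 2
x_3 = 2.5250, f(x_3) = 12.490895, coefficient = 2
x_4 = 2.7000, f(x_4) = 14.879732, coefficient = 2
x_5 = 2.8750, f(x_5) = 17.725424, coefficient = 2
x_6 = 3.0500, f(x_6) = 21.115344, coefficient = 2
x_7 = 3.2250, f(x_7) = 25.153574, coefficient = 2
x_8 = 3.4000, f(x_8) = 29.964100, coefficient = 2
x_9 = 3.5750, f(x_9) = 35.694621, coefficient = 2
x_10 = 3.7500, f(x_10) = 42.521082, coefficient = 1

I ≈ (0.175000/2) × 402.533029 = 35.221640
Exact value: 35.132026
Error: 0.089614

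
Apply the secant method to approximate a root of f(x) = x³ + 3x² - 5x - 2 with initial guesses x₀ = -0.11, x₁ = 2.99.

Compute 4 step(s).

f(x) = x³ + 3x² - 5x - 2
x₀ = -0.11, x₁ = 2.99

Secant formula: x_{n+1} = x_n - f(x_n)(x_n - x_{n-1})/(f(x_n) - f(x_{n-1}))

Iteration 1:
  f(-0.110000) = -1.415031
  f(2.990000) = 36.601199
  x_2 = 2.990000 - 36.601199×(2.990000 - (-0.110000))/(36.601199 - (-1.415031))
       = 0.005387
Iteration 2:
  f(2.990000) = 36.601199
  f(0.005387) = -2.026850
  x_3 = 0.005387 - (-2.026850)×(0.005387 - 2.990000)/(-2.026850 - 36.601199)
       = 0.161993
Iteration 3:
  f(0.005387) = -2.026850
  f(0.161993) = -2.726988
  x_4 = 0.161993 - (-2.726988)×(0.161993 - 0.005387)/(-2.726988 - (-2.026850))
       = -0.447974
Iteration 4:
  f(0.161993) = -2.726988
  f(-0.447974) = 0.752012
  x_5 = -0.447974 - 0.752012×(-0.447974 - 0.161993)/(0.752012 - (-2.726988))
       = -0.316125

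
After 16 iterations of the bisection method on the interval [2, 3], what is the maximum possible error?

Bisection error bound: |error| ≤ (b-a)/2^n
|error| ≤ (3 - 2)/2^16 = 1/2^16
|error| ≤ 0.0000152588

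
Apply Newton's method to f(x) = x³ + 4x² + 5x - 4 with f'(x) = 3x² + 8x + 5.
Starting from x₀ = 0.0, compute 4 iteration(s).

f(x) = x³ + 4x² + 5x - 4
f'(x) = 3x² + 8x + 5
x₀ = 0.0

Newton-Raphson formula: x_{n+1} = x_n - f(x_n)/f'(x_n)

Iteration 1:
  f(0.000000) = -4.000000
  f'(0.000000) = 5.000000
  x_1 = 0.000000 - (-4.000000)/5.000000 = 0.800000
Iteration 2:
  f(0.800000) = 3.072000
  f'(0.800000) = 13.320000
  x_2 = 0.800000 - 3.072000/13.320000 = 0.569369
Iteration 3:
  f(0.569369) = 0.328152
  f'(0.569369) = 10.527499
  x_3 = 0.569369 - 0.328152/10.527499 = 0.538198
Iteration 4:
  f(0.538198) = 0.005516
  f'(0.538198) = 10.174560
  x_4 = 0.538198 - 0.005516/10.174560 = 0.537656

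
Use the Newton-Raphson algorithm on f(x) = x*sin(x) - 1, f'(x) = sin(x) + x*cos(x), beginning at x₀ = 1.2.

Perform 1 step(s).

f(x) = x*sin(x) - 1
f'(x) = sin(x) + x*cos(x)
x₀ = 1.2

Newton-Raphson formula: x_{n+1} = x_n - f(x_n)/f'(x_n)

Iteration 1:
  f(1.200000) = 0.118447
  f'(1.200000) = 1.366868
  x_1 = 1.200000 - 0.118447/1.366868 = 1.113344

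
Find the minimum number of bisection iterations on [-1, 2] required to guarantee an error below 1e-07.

We need (b-a)/2^n ≤ 1e-07
(2 - (-1))/2^n ≤ 1e-07
3/2^n ≤ 1e-07
2^n ≥ 30000000
n ≥ log₂(30000000) = 24.84
n ≥ 25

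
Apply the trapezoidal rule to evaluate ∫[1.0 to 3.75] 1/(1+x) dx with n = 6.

f(x) = 1/(1+x)
a = 1.0, b = 3.75, n = 6
h = (b - a)/n = 0.458333

Trapezoidal rule: (h/2)[f(x₀) + 2f(x₁) + 2f(x₂) + ... + f(xₙ)]

x_0 = 1.0000, f(x_0) = 0.500000, coefficient = 1
x_1 = 1.4583, f(x_1) = 0.406780, coefficient = 2
x_2 = 1.9167, f(x_2) = 0.342857, coefficient = 2
x_3 = 2.3750, f(x_3) = 0.296296, coefficient = 2
x_4 = 2.8333, f(x_4) = 0.260870, coefficient = 2
x_5 = 3.2917, f(x_5) = 0.233010, coefficient = 2
x_6 = 3.7500, f(x_6) = 0.210526, coefficient = 1

I ≈ (0.458333/2) × 3.790151 = 0.868576
Exact value: 0.864997
Error: 0.003579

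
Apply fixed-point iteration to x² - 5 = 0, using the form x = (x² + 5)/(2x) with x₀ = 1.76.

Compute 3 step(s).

Equation: x² - 5 = 0
Fixed-point form: x = (x² + 5)/(2x)
x₀ = 1.76

x_1 = g(1.760000) = 2.300455
x_2 = g(2.300455) = 2.236969
x_3 = g(2.236969) = 2.236068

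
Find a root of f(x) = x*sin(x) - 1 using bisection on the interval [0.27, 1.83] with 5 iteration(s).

f(x) = x*sin(x) - 1
Initial interval: [0.27, 1.83]

Iteration 1:
  c_1 = (0.270000 + 1.830000)/2 = 1.050000
  f(c_1) = f(1.050000) = -0.089206
  f(a) × f(c) ≥ 0, new interval: [1.050000, 1.830000]
Iteration 2:
  c_2 = (1.050000 + 1.830000)/2 = 1.440000
  f(c_2) = f(1.440000) = 0.427700
  f(a) × f(c) < 0, new interval: [1.050000, 1.440000]
Iteration 3:
  c_3 = (1.050000 + 1.440000)/2 = 1.245000
  f(c_3) = f(1.245000) = 0.179508
  f(a) × f(c) < 0, new interval: [1.050000, 1.245000]
Iteration 4:
  c_4 = (1.050000 + 1.245000)/2 = 1.147500
  f(c_4) = f(1.147500) = 0.046222
  f(a) × f(c) < 0, new interval: [1.050000, 1.147500]
Iteration 5:
  c_5 = (1.050000 + 1.147500)/2 = 1.098750
  f(c_5) = f(1.098750) = -0.021410
  f(a) × f(c) ≥ 0, new interval: [1.098750, 1.147500]

After 5 iteration(s), the approximation is c_5 = 1.098750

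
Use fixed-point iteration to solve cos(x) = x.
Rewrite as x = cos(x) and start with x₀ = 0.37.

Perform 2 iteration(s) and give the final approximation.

Equation: cos(x) = x
Fixed-point form: x = cos(x)
x₀ = 0.37

x_1 = g(0.370000) = 0.932327
x_2 = g(0.932327) = 0.595967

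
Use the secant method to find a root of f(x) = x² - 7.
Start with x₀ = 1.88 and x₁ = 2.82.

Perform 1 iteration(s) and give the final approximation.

f(x) = x² - 7
x₀ = 1.88, x₁ = 2.82

Secant formula: x_{n+1} = x_n - f(x_n)(x_n - x_{n-1})/(f(x_n) - f(x_{n-1}))

Iteration 1:
  f(1.880000) = -3.465600
  f(2.820000) = 0.952400
  x_2 = 2.820000 - 0.952400×(2.820000 - 1.880000)/(0.952400 - (-3.465600))
       = 2.617362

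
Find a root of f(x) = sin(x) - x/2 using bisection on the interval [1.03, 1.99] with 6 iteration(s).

f(x) = sin(x) - x/2
Initial interval: [1.03, 1.99]

Iteration 1:
  c_1 = (1.030000 + 1.990000)/2 = 1.510000
  f(c_1) = f(1.510000) = 0.243152
  f(a) × f(c) ≥ 0, new interval: [1.510000, 1.990000]
Iteration 2:
  c_2 = (1.510000 + 1.990000)/2 = 1.750000
  f(c_2) = f(1.750000) = 0.108986
  f(a) × f(c) ≥ 0, new interval: [1.750000, 1.990000]
Iteration 3:
  c_3 = (1.750000 + 1.990000)/2 = 1.870000
  f(c_3) = f(1.870000) = 0.020572
  f(a) × f(c) ≥ 0, new interval: [1.870000, 1.990000]
Iteration 4:
  c_4 = (1.870000 + 1.990000)/2 = 1.930000
  f(c_4) = f(1.930000) = -0.028823
  f(a) × f(c) < 0, new interval: [1.870000, 1.930000]
Iteration 5:
  c_5 = (1.870000 + 1.930000)/2 = 1.900000
  f(c_5) = f(1.900000) = -0.003700
  f(a) × f(c) < 0, new interval: [1.870000, 1.900000]
Iteration 6:
  c_6 = (1.870000 + 1.900000)/2 = 1.885000
  f(c_6) = f(1.885000) = 0.008543
  f(a) × f(c) ≥ 0, new interval: [1.885000, 1.900000]

After 6 iteration(s), the approximation is c_6 = 1.885000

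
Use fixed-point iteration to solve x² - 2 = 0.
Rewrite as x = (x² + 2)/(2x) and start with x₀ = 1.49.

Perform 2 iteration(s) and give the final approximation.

Equation: x² - 2 = 0
Fixed-point form: x = (x² + 2)/(2x)
x₀ = 1.49

x_1 = g(1.490000) = 1.416141
x_2 = g(1.416141) = 1.414215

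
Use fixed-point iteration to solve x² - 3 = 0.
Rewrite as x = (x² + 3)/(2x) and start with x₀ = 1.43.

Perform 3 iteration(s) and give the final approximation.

Equation: x² - 3 = 0
Fixed-point form: x = (x² + 3)/(2x)
x₀ = 1.43

x_1 = g(1.430000) = 1.763951
x_2 = g(1.763951) = 1.732339
x_3 = g(1.732339) = 1.732051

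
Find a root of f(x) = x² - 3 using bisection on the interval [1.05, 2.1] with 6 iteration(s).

f(x) = x² - 3
Initial interval: [1.05, 2.1]

Iteration 1:
  c_1 = (1.050000 + 2.100000)/2 = 1.575000
  f(c_1) = f(1.575000) = -0.519375
  f(a) × f(c) ≥ 0, new interval: [1.575000, 2.100000]
Iteration 2:
  c_2 = (1.575000 + 2.100000)/2 = 1.837500
  f(c_2) = f(1.837500) = 0.376406
  f(a) × f(c) < 0, new interval: [1.575000, 1.837500]
Iteration 3:
  c_3 = (1.575000 + 1.837500)/2 = 1.706250
  f(c_3) = f(1.706250) = -0.088711
  f(a) × f(c) ≥ 0, new interval: [1.706250, 1.837500]
Iteration 4:
  c_4 = (1.706250 + 1.837500)/2 = 1.771875
  f(c_4) = f(1.771875) = 0.139541
  f(a) × f(c) < 0, new interval: [1.706250, 1.771875]
Iteration 5:
  c_5 = (1.706250 + 1.771875)/2 = 1.739063
  f(c_5) = f(1.739063) = 0.024338
  f(a) × f(c) < 0, new interval: [1.706250, 1.739063]
Iteration 6:
  c_6 = (1.706250 + 1.739063)/2 = 1.722656
  f(c_6) = f(1.722656) = -0.032455
  f(a) × f(c) ≥ 0, new interval: [1.722656, 1.739063]

After 6 iteration(s), the approximation is c_6 = 1.722656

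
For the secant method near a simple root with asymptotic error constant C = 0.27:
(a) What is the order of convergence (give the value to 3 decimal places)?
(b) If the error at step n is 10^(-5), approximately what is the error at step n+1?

(a) Secant method has superlinear convergence with order φ = (1+√5)/2 ≈ 1.618.
    This means |e_{n+1}| ≈ C|e_n|^1.618.

(b) With |e_n| = 10^(-5) and C = 0.27:
    |e_{n+1}| ≈ 0.27 × (10^(-5))^1.618 = 0.27 × 10^(-8.09)

(a) ≈ 1.618 (golden ratio); (b) |e_{n+1}| ≈ 2.194e-09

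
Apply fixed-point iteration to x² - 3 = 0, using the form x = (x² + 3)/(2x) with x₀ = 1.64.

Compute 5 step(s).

Equation: x² - 3 = 0
Fixed-point form: x = (x² + 3)/(2x)
x₀ = 1.64

x_1 = g(1.640000) = 1.734634
x_2 = g(1.734634) = 1.732053
x_3 = g(1.732053) = 1.732051
x_4 = g(1.732051) = 1.732051
x_5 = g(1.732051) = 1.732051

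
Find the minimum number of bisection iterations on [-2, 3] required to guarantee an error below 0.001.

We need (b-a)/2^n ≤ 0.001
(3 - (-2))/2^n ≤ 0.001
5/2^n ≤ 0.001
2^n ≥ 5000
n ≥ log₂(5000) = 12.29
n ≥ 13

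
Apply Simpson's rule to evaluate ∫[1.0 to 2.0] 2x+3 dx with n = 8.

f(x) = 2x+3
a = 1.0, b = 2.0, n = 8
h = (b - a)/n = 0.125000

Simpson's rule: (h/3)[f(x₀) + 4f(x₁) + 2f(x₂) + ... + f(xₙ)]

x_0 = 1.0000, f(x_0) = 5.000000, coefficient = 1
x_1 = 1.1250, f(x_1) = 5.250000, coefficient = 4
x_2 = 1.2500, f(x_2) = 5.500000, coefficient = 2
x_3 = 1.3750, f(x_3) = 5.750000, coefficient = 4
x_4 = 1.5000, f(x_4) = 6.000000, coefficient = 2
x_5 = 1.6250, f(x_5) = 6.250000, coefficient = 4
x_6 = 1.7500, f(x_6) = 6.500000, coefficient = 2
x_7 = 1.8750, f(x_7) = 6.750000, coefficient = 4
x_8 = 2.0000, f(x_8) = 7.000000, coefficient = 1

I ≈ (0.125000/3) × 144.000000 = 6.000000
Exact value: 6.000000
Error: 0.000000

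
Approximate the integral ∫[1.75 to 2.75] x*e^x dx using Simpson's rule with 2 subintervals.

f(x) = x*e^x
a = 1.75, b = 2.75, n = 2
h = (b - a)/n = 0.500000

Simpson's rule: (h/3)[f(x₀) + 4f(x₁) + 2f(x₂) + ... + f(xₙ)]

x_0 = 1.7500, f(x_0) = 10.070555, coefficient = 1
x_1 = 2.2500, f(x_1) = 21.347406, coefficient = 4
x_2 = 2.7500, f(x_2) = 43.017238, coefficient = 1

I ≈ (0.500000/3) × 138.477415 = 23.079569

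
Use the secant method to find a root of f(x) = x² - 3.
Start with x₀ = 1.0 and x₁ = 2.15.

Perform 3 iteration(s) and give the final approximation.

f(x) = x² - 3
x₀ = 1.0, x₁ = 2.15

Secant formula: x_{n+1} = x_n - f(x_n)(x_n - x_{n-1})/(f(x_n) - f(x_{n-1}))

Iteration 1:
  f(1.000000) = -2.000000
  f(2.150000) = 1.622500
  x_2 = 2.150000 - 1.622500×(2.150000 - 1.000000)/(1.622500 - (-2.000000))
       = 1.634921
Iteration 2:
  f(2.150000) = 1.622500
  f(1.634921) = -0.327035
  x_3 = 1.634921 - (-0.327035)×(1.634921 - 2.150000)/(-0.327035 - 1.622500)
       = 1.721325
Iteration 3:
  f(1.634921) = -0.327035
  f(1.721325) = -0.037039
  x_4 = 1.721325 - (-0.037039)×(1.721325 - 1.634921)/(-0.037039 - (-0.327035))
       = 1.732361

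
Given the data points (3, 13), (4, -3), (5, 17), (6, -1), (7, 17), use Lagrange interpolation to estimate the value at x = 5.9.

Lagrange interpolation formula:
P(x) = Σ yᵢ × Lᵢ(x)
where Lᵢ(x) = Π_{j≠i} (x - xⱼ)/(xᵢ - xⱼ)

L_0(5.9) = (5.9 - 4)/(3 - 4) × (5.9 - 5)/(3 - 5) × (5.9 - 6)/(3 - 6) × (5.9 - 7)/(3 - 7) = 0.007837
L_1(5.9) = (5.9 - 3)/(4 - 3) × (5.9 - 5)/(4 - 5) × (5.9 - 6)/(4 - 6) × (5.9 - 7)/(4 - 7) = -0.047850
L_2(5.9) = (5.9 - 3)/(5 - 3) × (5.9 - 4)/(5 - 4) × (5.9 - 6)/(5 - 6) × (5.9 - 7)/(5 - 7) = 0.151525
L_3(5.9) = (5.9 - 3)/(6 - 3) × (5.9 - 4)/(6 - 4) × (5.9 - 5)/(6 - 5) × (5.9 - 7)/(6 - 7) = 0.909150
L_4(5.9) = (5.9 - 3)/(7 - 3) × (5.9 - 4)/(7 - 4) × (5.9 - 5)/(7 - 5) × (5.9 - 6)/(7 - 6) = -0.020662

P(5.9) = 13×L_0(5.9) + (-3)×L_1(5.9) + 17×L_2(5.9) + (-1)×L_3(5.9) + 17×L_4(5.9)
P(5.9) = 1.560950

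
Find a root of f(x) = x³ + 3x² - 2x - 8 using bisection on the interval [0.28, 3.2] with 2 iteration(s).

f(x) = x³ + 3x² - 2x - 8
Initial interval: [0.28, 3.2]

Iteration 1:
  c_1 = (0.280000 + 3.200000)/2 = 1.740000
  f(c_1) = f(1.740000) = 2.870824
  f(a) × f(c) < 0, new interval: [0.280000, 1.740000]
Iteration 2:
  c_2 = (0.280000 + 1.740000)/2 = 1.010000
  f(c_2) = f(1.010000) = -5.929399
  f(a) × f(c) ≥ 0, new interval: [1.010000, 1.740000]

After 2 iteration(s), the approximation is c_2 = 1.010000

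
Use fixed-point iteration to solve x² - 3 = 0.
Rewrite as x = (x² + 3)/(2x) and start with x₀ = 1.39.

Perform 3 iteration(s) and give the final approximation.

Equation: x² - 3 = 0
Fixed-point form: x = (x² + 3)/(2x)
x₀ = 1.39

x_1 = g(1.390000) = 1.774137
x_2 = g(1.774137) = 1.732550
x_3 = g(1.732550) = 1.732051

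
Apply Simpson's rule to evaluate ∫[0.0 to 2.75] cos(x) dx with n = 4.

f(x) = cos(x)
a = 0.0, b = 2.75, n = 4
h = (b - a)/n = 0.687500

Simpson's rule: (h/3)[f(x₀) + 4f(x₁) + 2f(x₂) + ... + f(xₙ)]

x_0 = 0.0000, f(x_0) = 1.000000, coefficient = 1
x_1 = 0.6875, f(x_1) = 0.772835, coefficient = 4
x_2 = 1.3750, f(x_2) = 0.194548, coefficient = 2
x_3 = 2.0625, f(x_3) = -0.472128, coefficient = 4
x_4 = 2.7500, f(x_4) = -0.924302, coefficient = 1

I ≈ (0.687500/3) × 1.667619 = 0.382163
Exact value: 0.381661
Error: 0.000502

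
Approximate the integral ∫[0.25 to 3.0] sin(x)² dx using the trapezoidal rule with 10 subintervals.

f(x) = sin(x)²
a = 0.25, b = 3.0, n = 10
h = (b - a)/n = 0.275000

Trapezoidal rule: (h/2)[f(x₀) + 2f(x₁) + 2f(x₂) + ... + f(xₙ)]

x_0 = 0.2500, f(x_0) = 0.061209, coefficient = 1
x_1 = 0.5250, f(x_1) = 0.251214, coefficient = 2
x_2 = 0.8000, f(x_2) = 0.514600, coefficient = 2
x_3 = 1.0750, f(x_3) = 0.773679, coefficient = 2
x_4 = 1.3500, f(x_4) = 0.952036, coefficient = 2
x_5 = 1.6250, f(x_5) = 0.997065, coefficient = 2
x_6 = 1.9000, f(x_6) = 0.895484, coefficient = 2
x_7 = 2.1750, f(x_7) = 0.677255, coefficient = 2
x_8 = 2.4500, f(x_8) = 0.406744, coefficient = 2
x_9 = 2.7250, f(x_9) = 0.163739, coefficient = 2
x_10 = 3.0000, f(x_10) = 0.019915, coefficient = 1

I ≈ (0.275000/2) × 11.344754 = 1.559904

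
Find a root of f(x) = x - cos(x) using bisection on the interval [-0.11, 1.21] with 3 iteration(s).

f(x) = x - cos(x)
Initial interval: [-0.11, 1.21]

Iteration 1:
  c_1 = (-0.110000 + 1.210000)/2 = 0.550000
  f(c_1) = f(0.550000) = -0.302525
  f(a) × f(c) ≥ 0, new interval: [0.550000, 1.210000]
Iteration 2:
  c_2 = (0.550000 + 1.210000)/2 = 0.880000
  f(c_2) = f(0.880000) = 0.242849
  f(a) × f(c) < 0, new interval: [0.550000, 0.880000]
Iteration 3:
  c_3 = (0.550000 + 0.880000)/2 = 0.715000
  f(c_3) = f(0.715000) = -0.040093
  f(a) × f(c) ≥ 0, new interval: [0.715000, 0.880000]

After 3 iteration(s), the approximation is c_3 = 0.715000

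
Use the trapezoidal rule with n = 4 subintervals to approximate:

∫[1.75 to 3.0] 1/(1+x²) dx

f(x) = 1/(1+x²)
a = 1.75, b = 3.0, n = 4
h = (b - a)/n = 0.312500

Trapezoidal rule: (h/2)[f(x₀) + 2f(x₁) + 2f(x₂) + ... + f(xₙ)]

x_0 = 1.7500, f(x_0) = 0.246154, coefficient = 1
x_1 = 2.0625, f(x_1) = 0.190335, coefficient = 2
x_2 = 2.3750, f(x_2) = 0.150588, coefficient = 2
x_3 = 2.6875, f(x_3) = 0.121615, coefficient = 2
x_4 = 3.0000, f(x_4) = 0.100000, coefficient = 1

I ≈ (0.312500/2) × 1.271230 = 0.198630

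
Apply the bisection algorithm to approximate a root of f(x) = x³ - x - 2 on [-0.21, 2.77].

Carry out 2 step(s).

f(x) = x³ - x - 2
Initial interval: [-0.21, 2.77]

Iteration 1:
  c_1 = (-0.210000 + 2.770000)/2 = 1.280000
  f(c_1) = f(1.280000) = -1.182848
  f(a) × f(c) ≥ 0, new interval: [1.280000, 2.770000]
Iteration 2:
  c_2 = (1.280000 + 2.770000)/2 = 2.025000
  f(c_2) = f(2.025000) = 4.278766
  f(a) × f(c) < 0, new interval: [1.280000, 2.025000]

After 2 iteration(s), the approximation is c_2 = 2.025000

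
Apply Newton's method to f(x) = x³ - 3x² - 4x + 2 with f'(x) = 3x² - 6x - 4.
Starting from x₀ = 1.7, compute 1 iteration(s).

f(x) = x³ - 3x² - 4x + 2
f'(x) = 3x² - 6x - 4
x₀ = 1.7

Newton-Raphson formula: x_{n+1} = x_n - f(x_n)/f'(x_n)

Iteration 1:
  f(1.700000) = -8.557000
  f'(1.700000) = -5.530000
  x_1 = 1.700000 - (-8.557000)/(-5.530000) = 0.152622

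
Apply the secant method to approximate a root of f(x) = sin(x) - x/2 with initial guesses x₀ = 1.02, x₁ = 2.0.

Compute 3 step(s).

f(x) = sin(x) - x/2
x₀ = 1.02, x₁ = 2.0

Secant formula: x_{n+1} = x_n - f(x_n)(x_n - x_{n-1})/(f(x_n) - f(x_{n-1}))

Iteration 1:
  f(1.020000) = 0.342108
  f(2.000000) = -0.090703
  x_2 = 2.000000 - (-0.090703)×(2.000000 - 1.020000)/(-0.090703 - 0.342108)
       = 1.794625
Iteration 2:
  f(2.000000) = -0.090703
  f(1.794625) = 0.077742
  x_3 = 1.794625 - 0.077742×(1.794625 - 2.000000)/(0.077742 - (-0.090703))
       = 1.889412
Iteration 3:
  f(1.794625) = 0.077742
  f(1.889412) = 0.004964
  x_4 = 1.889412 - 0.004964×(1.889412 - 1.794625)/(0.004964 - 0.077742)
       = 1.895877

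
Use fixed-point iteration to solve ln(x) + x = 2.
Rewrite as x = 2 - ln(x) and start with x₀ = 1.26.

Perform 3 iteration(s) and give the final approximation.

Equation: ln(x) + x = 2
Fixed-point form: x = 2 - ln(x)
x₀ = 1.26

x_1 = g(1.260000) = 1.768888
x_2 = g(1.768888) = 1.429649
x_3 = g(1.429649) = 1.642571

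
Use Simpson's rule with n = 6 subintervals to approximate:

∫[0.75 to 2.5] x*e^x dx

f(x) = x*e^x
a = 0.75, b = 2.5, n = 6
h = (b - a)/n = 0.291667

Simpson's rule: (h/3)[f(x₀) + 4f(x₁) + 2f(x₂) + ... + f(xₙ)]

x_0 = 0.7500, f(x_0) = 1.587750, coefficient = 1
x_1 = 1.0417, f(x_1) = 2.952017, coefficient = 4
x_2 = 1.3333, f(x_2) = 5.058224, coefficient = 2
x_3 = 1.6250, f(x_3) = 8.252431, coefficient = 4
x_4 = 1.9167, f(x_4) = 13.029998, coefficient = 2
x_5 = 2.2083, f(x_5) = 20.097017, coefficient = 4
x_6 = 2.5000, f(x_6) = 30.456235, coefficient = 1

I ≈ (0.291667/3) × 193.426290 = 18.805334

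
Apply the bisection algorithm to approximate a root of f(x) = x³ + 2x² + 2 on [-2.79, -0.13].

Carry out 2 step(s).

f(x) = x³ + 2x² + 2
Initial interval: [-2.79, -0.13]

Iteration 1:
  c_1 = (-2.790000 + (-0.130000))/2 = -1.460000
  f(c_1) = f(-1.460000) = 3.151064
  f(a) × f(c) < 0, new interval: [-2.790000, -1.460000]
Iteration 2:
  c_2 = (-2.790000 + (-1.460000))/2 = -2.125000
  f(c_2) = f(-2.125000) = 1.435547
  f(a) × f(c) < 0, new interval: [-2.790000, -2.125000]

After 2 iteration(s), the approximation is c_2 = -2.125000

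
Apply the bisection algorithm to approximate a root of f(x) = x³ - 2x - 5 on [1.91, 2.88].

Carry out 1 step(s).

f(x) = x³ - 2x - 5
Initial interval: [1.91, 2.88]

Iteration 1:
  c_1 = (1.910000 + 2.880000)/2 = 2.395000
  f(c_1) = f(2.395000) = 3.947780
  f(a) × f(c) < 0, new interval: [1.910000, 2.395000]

After 1 iteration(s), the approximation is c_1 = 2.395000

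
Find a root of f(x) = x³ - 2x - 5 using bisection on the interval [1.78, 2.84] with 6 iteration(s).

f(x) = x³ - 2x - 5
Initial interval: [1.78, 2.84]

Iteration 1:
  c_1 = (1.780000 + 2.840000)/2 = 2.310000
  f(c_1) = f(2.310000) = 2.706391
  f(a) × f(c) < 0, new interval: [1.780000, 2.310000]
Iteration 2:
  c_2 = (1.780000 + 2.310000)/2 = 2.045000
  f(c_2) = f(2.045000) = -0.537759
  f(a) × f(c) ≥ 0, new interval: [2.045000, 2.310000]
Iteration 3:
  c_3 = (2.045000 + 2.310000)/2 = 2.177500
  f(c_3) = f(2.177500) = 0.969630
  f(a) × f(c) < 0, new interval: [2.045000, 2.177500]
Iteration 4:
  c_4 = (2.045000 + 2.177500)/2 = 2.111250
  f(c_4) = f(2.111250) = 0.188136
  f(a) × f(c) < 0, new interval: [2.045000, 2.111250]
Iteration 5:
  c_5 = (2.045000 + 2.111250)/2 = 2.078125
  f(c_5) = f(2.078125) = -0.181652
  f(a) × f(c) ≥ 0, new interval: [2.078125, 2.111250]
Iteration 6:
  c_6 = (2.078125 + 2.111250)/2 = 2.094688
  f(c_6) = f(2.094688) = 0.001518
  f(a) × f(c) < 0, new interval: [2.078125, 2.094688]

After 6 iteration(s), the approximation is c_6 = 2.094688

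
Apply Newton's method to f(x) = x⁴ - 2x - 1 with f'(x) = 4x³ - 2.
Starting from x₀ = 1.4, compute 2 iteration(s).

f(x) = x⁴ - 2x - 1
f'(x) = 4x³ - 2
x₀ = 1.4

Newton-Raphson formula: x_{n+1} = x_n - f(x_n)/f'(x_n)

Iteration 1:
  f(1.400000) = 0.041600
  f'(1.400000) = 8.976000
  x_1 = 1.400000 - 0.041600/8.976000 = 1.395365
Iteration 2:
  f(1.395365) = 0.000252
  f'(1.395365) = 8.867355
  x_2 = 1.395365 - 0.000252/8.867355 = 1.395337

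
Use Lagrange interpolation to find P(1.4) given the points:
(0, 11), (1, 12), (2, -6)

Lagrange interpolation formula:
P(x) = Σ yᵢ × Lᵢ(x)
where Lᵢ(x) = Π_{j≠i} (x - xⱼ)/(xᵢ - xⱼ)

L_0(1.4) = (1.4 - 1)/(0 - 1) × (1.4 - 2)/(0 - 2) = -0.120000
L_1(1.4) = (1.4 - 0)/(1 - 0) × (1.4 - 2)/(1 - 2) = 0.840000
L_2(1.4) = (1.4 - 0)/(2 - 0) × (1.4 - 1)/(2 - 1) = 0.280000

P(1.4) = 11×L_0(1.4) + 12×L_1(1.4) + (-6)×L_2(1.4)
P(1.4) = 7.080000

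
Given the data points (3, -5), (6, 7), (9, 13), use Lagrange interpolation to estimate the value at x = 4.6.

Lagrange interpolation formula:
P(x) = Σ yᵢ × Lᵢ(x)
where Lᵢ(x) = Π_{j≠i} (x - xⱼ)/(xᵢ - xⱼ)

L_0(4.6) = (4.6 - 6)/(3 - 6) × (4.6 - 9)/(3 - 9) = 0.342222
L_1(4.6) = (4.6 - 3)/(6 - 3) × (4.6 - 9)/(6 - 9) = 0.782222
L_2(4.6) = (4.6 - 3)/(9 - 3) × (4.6 - 6)/(9 - 6) = -0.124444

P(4.6) = (-5)×L_0(4.6) + 7×L_1(4.6) + 13×L_2(4.6)
P(4.6) = 2.146667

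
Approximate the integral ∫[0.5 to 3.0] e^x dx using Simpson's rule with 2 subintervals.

f(x) = e^x
a = 0.5, b = 3.0, n = 2
h = (b - a)/n = 1.250000

Simpson's rule: (h/3)[f(x₀) + 4f(x₁) + 2f(x₂) + ... + f(xₙ)]

x_0 = 0.5000, f(x_0) = 1.648721, coefficient = 1
x_1 = 1.7500, f(x_1) = 5.754603, coefficient = 4
x_2 = 3.0000, f(x_2) = 20.085537, coefficient = 1

I ≈ (1.250000/3) × 44.752669 = 18.646945
Exact value: 18.436816
Error: 0.210130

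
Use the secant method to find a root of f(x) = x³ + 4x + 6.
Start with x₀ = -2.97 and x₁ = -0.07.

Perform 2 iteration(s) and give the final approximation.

f(x) = x³ + 4x + 6
x₀ = -2.97, x₁ = -0.07

Secant formula: x_{n+1} = x_n - f(x_n)(x_n - x_{n-1})/(f(x_n) - f(x_{n-1}))

Iteration 1:
  f(-2.970000) = -32.078073
  f(-0.070000) = 5.719657
  x_2 = -0.070000 - 5.719657×(-0.070000 - (-2.970000))/(5.719657 - (-32.078073))
       = -0.508836
Iteration 2:
  f(-0.070000) = 5.719657
  f(-0.508836) = 3.832911
  x_3 = -0.508836 - 3.832911×(-0.508836 - (-0.070000))/(3.832911 - 5.719657)
       = -1.400328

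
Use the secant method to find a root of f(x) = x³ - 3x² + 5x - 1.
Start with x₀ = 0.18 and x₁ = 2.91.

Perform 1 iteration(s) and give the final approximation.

f(x) = x³ - 3x² + 5x - 1
x₀ = 0.18, x₁ = 2.91

Secant formula: x_{n+1} = x_n - f(x_n)(x_n - x_{n-1})/(f(x_n) - f(x_{n-1}))

Iteration 1:
  f(0.180000) = -0.191368
  f(2.910000) = 12.787871
  x_2 = 2.910000 - 12.787871×(2.910000 - 0.180000)/(12.787871 - (-0.191368))
       = 0.220252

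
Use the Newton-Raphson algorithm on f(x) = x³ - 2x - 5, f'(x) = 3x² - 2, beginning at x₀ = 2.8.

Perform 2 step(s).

f(x) = x³ - 2x - 5
f'(x) = 3x² - 2
x₀ = 2.8

Newton-Raphson formula: x_{n+1} = x_n - f(x_n)/f'(x_n)

Iteration 1:
  f(2.800000) = 11.352000
  f'(2.800000) = 21.520000
  x_1 = 2.800000 - 11.352000/21.520000 = 2.272491
Iteration 2:
  f(2.272491) = 2.190647
  f'(2.272491) = 13.492642
  x_2 = 2.272491 - 2.190647/13.492642 = 2.110132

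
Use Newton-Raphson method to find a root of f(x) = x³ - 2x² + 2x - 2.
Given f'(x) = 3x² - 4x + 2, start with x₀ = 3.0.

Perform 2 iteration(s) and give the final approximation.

f(x) = x³ - 2x² + 2x - 2
f'(x) = 3x² - 4x + 2
x₀ = 3.0

Newton-Raphson formula: x_{n+1} = x_n - f(x_n)/f'(x_n)

Iteration 1:
  f(3.000000) = 13.000000
  f'(3.000000) = 17.000000
  x_1 = 3.000000 - 13.000000/17.000000 = 2.235294
Iteration 2:
  f(2.235294) = 3.646245
  f'(2.235294) = 8.048443
  x_2 = 2.235294 - 3.646245/8.048443 = 1.782257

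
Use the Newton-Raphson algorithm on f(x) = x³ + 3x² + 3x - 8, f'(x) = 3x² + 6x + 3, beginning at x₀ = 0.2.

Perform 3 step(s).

f(x) = x³ + 3x² + 3x - 8
f'(x) = 3x² + 6x + 3
x₀ = 0.2

Newton-Raphson formula: x_{n+1} = x_n - f(x_n)/f'(x_n)

Iteration 1:
  f(0.200000) = -7.272000
  f'(0.200000) = 4.320000
  x_1 = 0.200000 - (-7.272000)/4.320000 = 1.883333
Iteration 2:
  f(1.883333) = 14.970912
  f'(1.883333) = 24.940833
  x_2 = 1.883333 - 14.970912/24.940833 = 1.283076
Iteration 3:
  f(1.283076) = 2.900391
  f'(1.283076) = 15.637311
  x_3 = 1.283076 - 2.900391/15.637311 = 1.097597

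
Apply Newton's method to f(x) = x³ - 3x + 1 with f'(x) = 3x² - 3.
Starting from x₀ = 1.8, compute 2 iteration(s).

f(x) = x³ - 3x + 1
f'(x) = 3x² - 3
x₀ = 1.8

Newton-Raphson formula: x_{n+1} = x_n - f(x_n)/f'(x_n)

Iteration 1:
  f(1.800000) = 1.432000
  f'(1.800000) = 6.720000
  x_1 = 1.800000 - 1.432000/6.720000 = 1.586905
Iteration 2:
  f(1.586905) = 0.235535
  f'(1.586905) = 4.554800
  x_2 = 1.586905 - 0.235535/4.554800 = 1.535193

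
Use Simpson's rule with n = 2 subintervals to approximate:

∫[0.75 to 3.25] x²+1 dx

f(x) = x²+1
a = 0.75, b = 3.25, n = 2
h = (b - a)/n = 1.250000

Simpson's rule: (h/3)[f(x₀) + 4f(x₁) + 2f(x₂) + ... + f(xₙ)]

x_0 = 0.7500, f(x_0) = 1.562500, coefficient = 1
x_1 = 2.0000, f(x_1) = 5.000000, coefficient = 4
x_2 = 3.2500, f(x_2) = 11.562500, coefficient = 1

I ≈ (1.250000/3) × 33.125000 = 13.802083
Exact value: 13.802083
Error: 0.000000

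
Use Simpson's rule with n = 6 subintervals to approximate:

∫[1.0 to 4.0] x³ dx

f(x) = x³
a = 1.0, b = 4.0, n = 6
h = (b - a)/n = 0.500000

Simpson's rule: (h/3)[f(x₀) + 4f(x₁) + 2f(x₂) + ... + f(xₙ)]

x_0 = 1.0000, f(x_0) = 1.000000, coefficient = 1
x_1 = 1.5000, f(x_1) = 3.375000, coefficient = 4
x_2 = 2.0000, f(x_2) = 8.000000, coefficient = 2
x_3 = 2.5000, f(x_3) = 15.625000, coefficient = 4
x_4 = 3.0000, f(x_4) = 27.000000, coefficient = 2
x_5 = 3.5000, f(x_5) = 42.875000, coefficient = 4
x_6 = 4.0000, f(x_6) = 64.000000, coefficient = 1

I ≈ (0.500000/3) × 382.500000 = 63.750000
Exact value: 63.750000
Error: 0.000000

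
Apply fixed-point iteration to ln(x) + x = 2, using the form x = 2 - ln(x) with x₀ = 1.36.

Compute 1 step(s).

Equation: ln(x) + x = 2
Fixed-point form: x = 2 - ln(x)
x₀ = 1.36

x_1 = g(1.360000) = 1.692515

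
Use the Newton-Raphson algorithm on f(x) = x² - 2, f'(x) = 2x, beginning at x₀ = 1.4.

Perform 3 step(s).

f(x) = x² - 2
f'(x) = 2x
x₀ = 1.4

Newton-Raphson formula: x_{n+1} = x_n - f(x_n)/f'(x_n)

Iteration 1:
  f(1.400000) = -0.040000
  f'(1.400000) = 2.800000
  x_1 = 1.400000 - (-0.040000)/2.800000 = 1.414286
Iteration 2:
  f(1.414286) = 0.000204
  f'(1.414286) = 2.828571
  x_2 = 1.414286 - 0.000204/2.828571 = 1.414214
Iteration 3:
  f(1.414214) = 0.000000
  f'(1.414214) = 2.828427
  x_3 = 1.414214 - 0.000000/2.828427 = 1.414214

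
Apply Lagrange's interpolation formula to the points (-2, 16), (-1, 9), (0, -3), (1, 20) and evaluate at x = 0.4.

Lagrange interpolation formula:
P(x) = Σ yᵢ × Lᵢ(x)
where Lᵢ(x) = Π_{j≠i} (x - xⱼ)/(xᵢ - xⱼ)

L_0(0.4) = (0.4 - (-1))/(-2 - (-1)) × (0.4 - 0)/(-2 - 0) × (0.4 - 1)/(-2 - 1) = 0.056000
L_1(0.4) = (0.4 - (-2))/(-1 - (-2)) × (0.4 - 0)/(-1 - 0) × (0.4 - 1)/(-1 - 1) = -0.288000
L_2(0.4) = (0.4 - (-2))/(0 - (-2)) × (0.4 - (-1))/(0 - (-1)) × (0.4 - 1)/(0 - 1) = 1.008000
L_3(0.4) = (0.4 - (-2))/(1 - (-2)) × (0.4 - (-1))/(1 - (-1)) × (0.4 - 0)/(1 - 0) = 0.224000

P(0.4) = 16×L_0(0.4) + 9×L_1(0.4) + (-3)×L_2(0.4) + 20×L_3(0.4)
P(0.4) = -0.240000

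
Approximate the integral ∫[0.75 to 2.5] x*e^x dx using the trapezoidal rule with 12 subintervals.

f(x) = x*e^x
a = 0.75, b = 2.5, n = 12
h = (b - a)/n = 0.145833

Trapezoidal rule: (h/2)[f(x₀) + 2f(x₁) + 2f(x₂) + ... + f(xₙ)]

x_0 = 0.7500, f(x_0) = 1.587750, coefficient = 1
x_1 = 0.8958, f(x_1) = 2.194233, coefficient = 2
x_2 = 1.0417, f(x_2) = 2.952017, coefficient = 2
x_3 = 1.1875, f(x_3) = 3.893663, coefficient = 2
x_4 = 1.3333, f(x_4) = 5.058224, coefficient = 2
x_5 = 1.4792, f(x_5) = 6.492486, coefficient = 2
x_6 = 1.6250, f(x_6) = 8.252431, coefficient = 2
x_7 = 1.7708, f(x_7) = 10.404970, coefficient = 2
x_8 = 1.9167, f(x_8) = 13.029998, coefficient = 2
x_9 = 2.0625, f(x_9) = 16.222819, coefficient = 2
x_10 = 2.2083, f(x_10) = 20.097017, coefficient = 2
x_11 = 2.3542, f(x_11) = 24.787847, coefficient = 2
x_12 = 2.5000, f(x_12) = 30.456235, coefficient = 1

I ≈ (0.145833/2) × 258.815394 = 18.871956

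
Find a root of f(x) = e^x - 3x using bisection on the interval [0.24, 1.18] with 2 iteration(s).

f(x) = e^x - 3x
Initial interval: [0.24, 1.18]

Iteration 1:
  c_1 = (0.240000 + 1.180000)/2 = 0.710000
  f(c_1) = f(0.710000) = -0.096009
  f(a) × f(c) < 0, new interval: [0.240000, 0.710000]
Iteration 2:
  c_2 = (0.240000 + 0.710000)/2 = 0.475000
  f(c_2) = f(0.475000) = 0.183014
  f(a) × f(c) ≥ 0, new interval: [0.475000, 0.710000]

After 2 iteration(s), the approximation is c_2 = 0.475000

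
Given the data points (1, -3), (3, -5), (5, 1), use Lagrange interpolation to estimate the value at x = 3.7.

Lagrange interpolation formula:
P(x) = Σ yᵢ × Lᵢ(x)
where Lᵢ(x) = Π_{j≠i} (x - xⱼ)/(xᵢ - xⱼ)

L_0(3.7) = (3.7 - 3)/(1 - 3) × (3.7 - 5)/(1 - 5) = -0.113750
L_1(3.7) = (3.7 - 1)/(3 - 1) × (3.7 - 5)/(3 - 5) = 0.877500
L_2(3.7) = (3.7 - 1)/(5 - 1) × (3.7 - 3)/(5 - 3) = 0.236250

P(3.7) = (-3)×L_0(3.7) + (-5)×L_1(3.7) + 1×L_2(3.7)
P(3.7) = -3.810000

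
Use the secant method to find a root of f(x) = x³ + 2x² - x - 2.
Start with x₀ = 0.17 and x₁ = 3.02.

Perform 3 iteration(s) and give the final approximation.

f(x) = x³ + 2x² - x - 2
x₀ = 0.17, x₁ = 3.02

Secant formula: x_{n+1} = x_n - f(x_n)(x_n - x_{n-1})/(f(x_n) - f(x_{n-1}))

Iteration 1:
  f(0.170000) = -2.107287
  f(3.020000) = 40.764408
  x_2 = 3.020000 - 40.764408×(3.020000 - 0.170000)/(40.764408 - (-2.107287))
       = 0.310087
Iteration 2:
  f(3.020000) = 40.764408
  f(0.310087) = -2.087963
  x_3 = 0.310087 - (-2.087963)×(0.310087 - 3.020000)/(-2.087963 - 40.764408)
       = 0.442126
Iteration 3:
  f(0.310087) = -2.087963
  f(0.442126) = -1.964750
  x_4 = 0.442126 - (-1.964750)×(0.442126 - 0.310087)/(-1.964750 - (-2.087963))
       = 2.547620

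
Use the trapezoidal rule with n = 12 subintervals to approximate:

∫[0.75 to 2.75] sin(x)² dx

f(x) = sin(x)²
a = 0.75, b = 2.75, n = 12
h = (b - a)/n = 0.166667

Trapezoidal rule: (h/2)[f(x₀) + 2f(x₁) + 2f(x₂) + ... + f(xₙ)]

x_0 = 0.7500, f(x_0) = 0.464631, coefficient = 1
x_1 = 0.9167, f(x_1) = 0.629766, coefficient = 2
x_2 = 1.0833, f(x_2) = 0.780615, coefficient = 2
x_3 = 1.2500, f(x_3) = 0.900572, coefficient = 2
x_4 = 1.4167, f(x_4) = 0.976432, coefficient = 2
x_5 = 1.5833, f(x_5) = 0.999843, coefficient = 2
x_6 = 1.7500, f(x_6) = 0.968228, coefficient = 2
x_7 = 1.9167, f(x_7) = 0.885068, coefficient = 2
x_8 = 2.0833, f(x_8) = 0.759518, coefficient = 2
x_9 = 2.2500, f(x_9) = 0.605398, coefficient = 2
x_10 = 2.4167, f(x_10) = 0.439675, coefficient = 2
x_11 = 2.5833, f(x_11) = 0.280593, coefficient = 2
x_12 = 2.7500, f(x_12) = 0.145665, coefficient = 1

I ≈ (0.166667/2) × 17.061712 = 1.421809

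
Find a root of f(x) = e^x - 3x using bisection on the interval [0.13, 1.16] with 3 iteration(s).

f(x) = e^x - 3x
Initial interval: [0.13, 1.16]

Iteration 1:
  c_1 = (0.130000 + 1.160000)/2 = 0.645000
  f(c_1) = f(0.645000) = -0.029013
  f(a) × f(c) < 0, new interval: [0.130000, 0.645000]
Iteration 2:
  c_2 = (0.130000 + 0.645000)/2 = 0.387500
  f(c_2) = f(0.387500) = 0.310793
  f(a) × f(c) ≥ 0, new interval: [0.387500, 0.645000]
Iteration 3:
  c_3 = (0.387500 + 0.645000)/2 = 0.516250
  f(c_3) = f(0.516250) = 0.126982
  f(a) × f(c) ≥ 0, new interval: [0.516250, 0.645000]

After 3 iteration(s), the approximation is c_3 = 0.516250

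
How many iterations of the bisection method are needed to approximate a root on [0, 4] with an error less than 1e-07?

We need (b-a)/2^n ≤ 1e-07
(4 - 0)/2^n ≤ 1e-07
4/2^n ≤ 1e-07
2^n ≥ 40000000
n ≥ log₂(40000000) = 25.25
n ≥ 26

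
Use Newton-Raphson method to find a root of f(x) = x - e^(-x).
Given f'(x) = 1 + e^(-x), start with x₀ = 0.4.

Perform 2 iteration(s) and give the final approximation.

f(x) = x - e^(-x)
f'(x) = 1 + e^(-x)
x₀ = 0.4

Newton-Raphson formula: x_{n+1} = x_n - f(x_n)/f'(x_n)

Iteration 1:
  f(0.400000) = -0.270320
  f'(0.400000) = 1.670320
  x_1 = 0.400000 - (-0.270320)/1.670320 = 0.561837
Iteration 2:
  f(0.561837) = -0.008323
  f'(0.561837) = 1.570161
  x_2 = 0.561837 - (-0.008323)/1.570161 = 0.567138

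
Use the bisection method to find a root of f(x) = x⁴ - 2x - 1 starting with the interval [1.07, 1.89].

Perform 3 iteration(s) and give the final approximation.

f(x) = x⁴ - 2x - 1
Initial interval: [1.07, 1.89]

Iteration 1:
  c_1 = (1.070000 + 1.890000)/2 = 1.480000
  f(c_1) = f(1.480000) = 0.837852
  f(a) × f(c) < 0, new interval: [1.070000, 1.480000]
Iteration 2:
  c_2 = (1.070000 + 1.480000)/2 = 1.275000
  f(c_2) = f(1.275000) = -0.907343
  f(a) × f(c) ≥ 0, new interval: [1.275000, 1.480000]
Iteration 3:
  c_3 = (1.275000 + 1.480000)/2 = 1.377500
  f(c_3) = f(1.377500) = -0.154470
  f(a) × f(c) ≥ 0, new interval: [1.377500, 1.480000]

After 3 iteration(s), the approximation is c_3 = 1.377500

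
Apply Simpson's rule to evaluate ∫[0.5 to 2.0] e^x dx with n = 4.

f(x) = e^x
a = 0.5, b = 2.0, n = 4
h = (b - a)/n = 0.375000

Simpson's rule: (h/3)[f(x₀) + 4f(x₁) + 2f(x₂) + ... + f(xₙ)]

x_0 = 0.5000, f(x_0) = 1.648721, coefficient = 1
x_1 = 0.8750, f(x_1) = 2.398875, coefficient = 4
x_2 = 1.2500, f(x_2) = 3.490343, coefficient = 2
x_3 = 1.6250, f(x_3) = 5.078419, coefficient = 4
x_4 = 2.0000, f(x_4) = 7.389056, coefficient = 1

I ≈ (0.375000/3) × 45.927641 = 5.740955
Exact value: 5.740335
Error: 0.000620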